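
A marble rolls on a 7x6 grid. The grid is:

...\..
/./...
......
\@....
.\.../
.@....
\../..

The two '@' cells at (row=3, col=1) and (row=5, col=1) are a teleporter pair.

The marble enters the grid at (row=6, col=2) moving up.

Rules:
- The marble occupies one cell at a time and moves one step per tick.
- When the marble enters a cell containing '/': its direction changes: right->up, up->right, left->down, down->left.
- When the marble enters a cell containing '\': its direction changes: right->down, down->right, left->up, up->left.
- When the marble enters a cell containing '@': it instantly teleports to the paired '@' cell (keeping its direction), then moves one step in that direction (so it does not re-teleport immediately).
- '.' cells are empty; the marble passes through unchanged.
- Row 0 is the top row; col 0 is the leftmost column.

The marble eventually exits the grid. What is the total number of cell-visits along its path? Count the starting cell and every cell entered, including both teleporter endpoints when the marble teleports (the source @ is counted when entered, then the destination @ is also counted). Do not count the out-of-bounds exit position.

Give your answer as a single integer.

Answer: 9

Derivation:
Step 1: enter (6,2), '.' pass, move up to (5,2)
Step 2: enter (5,2), '.' pass, move up to (4,2)
Step 3: enter (4,2), '.' pass, move up to (3,2)
Step 4: enter (3,2), '.' pass, move up to (2,2)
Step 5: enter (2,2), '.' pass, move up to (1,2)
Step 6: enter (1,2), '/' deflects up->right, move right to (1,3)
Step 7: enter (1,3), '.' pass, move right to (1,4)
Step 8: enter (1,4), '.' pass, move right to (1,5)
Step 9: enter (1,5), '.' pass, move right to (1,6)
Step 10: at (1,6) — EXIT via right edge, pos 1
Path length (cell visits): 9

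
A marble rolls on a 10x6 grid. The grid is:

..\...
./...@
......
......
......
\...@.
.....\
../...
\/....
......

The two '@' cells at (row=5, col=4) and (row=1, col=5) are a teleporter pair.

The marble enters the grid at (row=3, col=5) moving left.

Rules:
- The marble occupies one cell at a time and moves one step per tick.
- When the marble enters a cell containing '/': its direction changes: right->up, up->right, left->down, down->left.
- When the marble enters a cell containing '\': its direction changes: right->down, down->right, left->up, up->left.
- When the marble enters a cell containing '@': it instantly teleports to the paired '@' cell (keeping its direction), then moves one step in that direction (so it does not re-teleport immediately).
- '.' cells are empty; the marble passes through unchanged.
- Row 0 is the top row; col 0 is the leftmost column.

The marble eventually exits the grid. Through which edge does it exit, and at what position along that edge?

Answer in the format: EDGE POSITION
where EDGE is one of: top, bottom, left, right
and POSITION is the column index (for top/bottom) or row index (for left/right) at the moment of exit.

Step 1: enter (3,5), '.' pass, move left to (3,4)
Step 2: enter (3,4), '.' pass, move left to (3,3)
Step 3: enter (3,3), '.' pass, move left to (3,2)
Step 4: enter (3,2), '.' pass, move left to (3,1)
Step 5: enter (3,1), '.' pass, move left to (3,0)
Step 6: enter (3,0), '.' pass, move left to (3,-1)
Step 7: at (3,-1) — EXIT via left edge, pos 3

Answer: left 3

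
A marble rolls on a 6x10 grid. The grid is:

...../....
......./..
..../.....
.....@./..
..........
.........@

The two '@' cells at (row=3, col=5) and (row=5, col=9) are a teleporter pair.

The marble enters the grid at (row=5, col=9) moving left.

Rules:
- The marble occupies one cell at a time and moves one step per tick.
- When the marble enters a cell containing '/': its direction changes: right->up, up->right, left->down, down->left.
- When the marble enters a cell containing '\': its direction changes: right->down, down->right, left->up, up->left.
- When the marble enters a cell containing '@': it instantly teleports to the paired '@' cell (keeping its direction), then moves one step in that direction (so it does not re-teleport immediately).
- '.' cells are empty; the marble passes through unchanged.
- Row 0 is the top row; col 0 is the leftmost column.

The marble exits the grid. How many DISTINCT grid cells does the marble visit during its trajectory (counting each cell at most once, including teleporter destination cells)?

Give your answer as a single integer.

Step 1: enter (5,9), '@' teleport (5,9)->(3,5), also enter (3,5), move left to (3,4)
Step 2: enter (3,4), '.' pass, move left to (3,3)
Step 3: enter (3,3), '.' pass, move left to (3,2)
Step 4: enter (3,2), '.' pass, move left to (3,1)
Step 5: enter (3,1), '.' pass, move left to (3,0)
Step 6: enter (3,0), '.' pass, move left to (3,-1)
Step 7: at (3,-1) — EXIT via left edge, pos 3
Distinct cells visited: 7 (path length 7)

Answer: 7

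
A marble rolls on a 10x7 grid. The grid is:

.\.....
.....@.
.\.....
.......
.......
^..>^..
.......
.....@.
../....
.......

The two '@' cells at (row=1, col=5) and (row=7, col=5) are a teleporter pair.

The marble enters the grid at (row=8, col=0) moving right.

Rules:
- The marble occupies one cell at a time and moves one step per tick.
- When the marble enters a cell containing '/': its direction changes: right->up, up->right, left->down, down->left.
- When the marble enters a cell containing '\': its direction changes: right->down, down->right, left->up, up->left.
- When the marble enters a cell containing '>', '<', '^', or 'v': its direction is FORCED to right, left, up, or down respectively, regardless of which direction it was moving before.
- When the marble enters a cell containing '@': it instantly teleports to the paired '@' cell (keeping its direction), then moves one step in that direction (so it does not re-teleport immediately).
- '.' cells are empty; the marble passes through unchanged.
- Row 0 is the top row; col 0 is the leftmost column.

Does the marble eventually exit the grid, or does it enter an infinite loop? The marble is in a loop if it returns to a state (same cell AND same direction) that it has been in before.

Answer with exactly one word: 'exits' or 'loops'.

Answer: exits

Derivation:
Step 1: enter (8,0), '.' pass, move right to (8,1)
Step 2: enter (8,1), '.' pass, move right to (8,2)
Step 3: enter (8,2), '/' deflects right->up, move up to (7,2)
Step 4: enter (7,2), '.' pass, move up to (6,2)
Step 5: enter (6,2), '.' pass, move up to (5,2)
Step 6: enter (5,2), '.' pass, move up to (4,2)
Step 7: enter (4,2), '.' pass, move up to (3,2)
Step 8: enter (3,2), '.' pass, move up to (2,2)
Step 9: enter (2,2), '.' pass, move up to (1,2)
Step 10: enter (1,2), '.' pass, move up to (0,2)
Step 11: enter (0,2), '.' pass, move up to (-1,2)
Step 12: at (-1,2) — EXIT via top edge, pos 2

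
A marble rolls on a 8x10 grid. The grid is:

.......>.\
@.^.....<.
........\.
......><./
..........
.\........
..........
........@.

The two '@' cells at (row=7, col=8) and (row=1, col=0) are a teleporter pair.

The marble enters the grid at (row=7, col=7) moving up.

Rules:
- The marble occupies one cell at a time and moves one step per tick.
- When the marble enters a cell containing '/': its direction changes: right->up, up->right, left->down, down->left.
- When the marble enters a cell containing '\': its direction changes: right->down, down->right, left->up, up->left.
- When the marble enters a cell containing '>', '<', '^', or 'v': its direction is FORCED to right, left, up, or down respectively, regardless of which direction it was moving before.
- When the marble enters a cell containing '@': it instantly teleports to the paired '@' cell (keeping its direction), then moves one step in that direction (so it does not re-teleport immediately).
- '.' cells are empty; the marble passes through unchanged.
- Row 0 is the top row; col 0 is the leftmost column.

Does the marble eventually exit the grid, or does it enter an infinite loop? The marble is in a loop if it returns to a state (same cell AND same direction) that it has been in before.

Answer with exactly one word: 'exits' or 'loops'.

Answer: loops

Derivation:
Step 1: enter (7,7), '.' pass, move up to (6,7)
Step 2: enter (6,7), '.' pass, move up to (5,7)
Step 3: enter (5,7), '.' pass, move up to (4,7)
Step 4: enter (4,7), '.' pass, move up to (3,7)
Step 5: enter (3,7), '<' forces up->left, move left to (3,6)
Step 6: enter (3,6), '>' forces left->right, move right to (3,7)
Step 7: enter (3,7), '<' forces right->left, move left to (3,6)
Step 8: at (3,6) dir=left — LOOP DETECTED (seen before)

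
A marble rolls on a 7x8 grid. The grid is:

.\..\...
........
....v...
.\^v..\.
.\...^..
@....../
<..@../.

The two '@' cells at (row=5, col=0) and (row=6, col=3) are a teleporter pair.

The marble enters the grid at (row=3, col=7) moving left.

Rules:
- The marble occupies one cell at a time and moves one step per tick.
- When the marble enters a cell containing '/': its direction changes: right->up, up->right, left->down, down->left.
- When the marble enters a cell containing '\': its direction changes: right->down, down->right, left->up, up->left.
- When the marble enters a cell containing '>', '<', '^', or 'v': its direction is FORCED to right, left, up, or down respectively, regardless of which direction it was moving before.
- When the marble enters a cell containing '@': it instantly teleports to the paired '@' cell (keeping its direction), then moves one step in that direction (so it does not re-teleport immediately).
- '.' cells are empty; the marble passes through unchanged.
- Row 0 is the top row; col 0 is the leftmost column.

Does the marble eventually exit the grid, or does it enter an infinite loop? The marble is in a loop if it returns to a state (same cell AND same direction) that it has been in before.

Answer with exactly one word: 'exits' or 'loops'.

Answer: exits

Derivation:
Step 1: enter (3,7), '.' pass, move left to (3,6)
Step 2: enter (3,6), '\' deflects left->up, move up to (2,6)
Step 3: enter (2,6), '.' pass, move up to (1,6)
Step 4: enter (1,6), '.' pass, move up to (0,6)
Step 5: enter (0,6), '.' pass, move up to (-1,6)
Step 6: at (-1,6) — EXIT via top edge, pos 6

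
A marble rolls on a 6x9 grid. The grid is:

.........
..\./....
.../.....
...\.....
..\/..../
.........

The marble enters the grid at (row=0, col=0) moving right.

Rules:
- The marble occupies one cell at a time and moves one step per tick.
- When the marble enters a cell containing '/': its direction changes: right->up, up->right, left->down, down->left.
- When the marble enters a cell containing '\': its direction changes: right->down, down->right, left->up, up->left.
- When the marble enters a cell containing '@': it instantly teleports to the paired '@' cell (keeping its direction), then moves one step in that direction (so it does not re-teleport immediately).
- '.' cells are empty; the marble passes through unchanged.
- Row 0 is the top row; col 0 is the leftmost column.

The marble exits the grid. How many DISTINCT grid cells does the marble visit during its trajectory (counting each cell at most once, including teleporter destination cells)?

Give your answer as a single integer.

Step 1: enter (0,0), '.' pass, move right to (0,1)
Step 2: enter (0,1), '.' pass, move right to (0,2)
Step 3: enter (0,2), '.' pass, move right to (0,3)
Step 4: enter (0,3), '.' pass, move right to (0,4)
Step 5: enter (0,4), '.' pass, move right to (0,5)
Step 6: enter (0,5), '.' pass, move right to (0,6)
Step 7: enter (0,6), '.' pass, move right to (0,7)
Step 8: enter (0,7), '.' pass, move right to (0,8)
Step 9: enter (0,8), '.' pass, move right to (0,9)
Step 10: at (0,9) — EXIT via right edge, pos 0
Distinct cells visited: 9 (path length 9)

Answer: 9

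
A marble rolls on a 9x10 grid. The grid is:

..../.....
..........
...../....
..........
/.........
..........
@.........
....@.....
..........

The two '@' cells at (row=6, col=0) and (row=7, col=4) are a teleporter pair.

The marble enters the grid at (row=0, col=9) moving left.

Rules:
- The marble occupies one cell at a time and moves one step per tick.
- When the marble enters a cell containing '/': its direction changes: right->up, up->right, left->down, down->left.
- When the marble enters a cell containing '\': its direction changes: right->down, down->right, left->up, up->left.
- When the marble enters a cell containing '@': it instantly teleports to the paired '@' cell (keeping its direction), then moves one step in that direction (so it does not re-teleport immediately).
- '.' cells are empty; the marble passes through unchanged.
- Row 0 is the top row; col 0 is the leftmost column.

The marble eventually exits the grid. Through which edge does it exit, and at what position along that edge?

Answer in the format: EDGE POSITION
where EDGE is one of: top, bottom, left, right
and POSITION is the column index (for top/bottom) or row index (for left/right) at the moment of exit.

Answer: bottom 0

Derivation:
Step 1: enter (0,9), '.' pass, move left to (0,8)
Step 2: enter (0,8), '.' pass, move left to (0,7)
Step 3: enter (0,7), '.' pass, move left to (0,6)
Step 4: enter (0,6), '.' pass, move left to (0,5)
Step 5: enter (0,5), '.' pass, move left to (0,4)
Step 6: enter (0,4), '/' deflects left->down, move down to (1,4)
Step 7: enter (1,4), '.' pass, move down to (2,4)
Step 8: enter (2,4), '.' pass, move down to (3,4)
Step 9: enter (3,4), '.' pass, move down to (4,4)
Step 10: enter (4,4), '.' pass, move down to (5,4)
Step 11: enter (5,4), '.' pass, move down to (6,4)
Step 12: enter (6,4), '.' pass, move down to (7,4)
Step 13: enter (7,4), '@' teleport (7,4)->(6,0), also enter (6,0), move down to (7,0)
Step 14: enter (7,0), '.' pass, move down to (8,0)
Step 15: enter (8,0), '.' pass, move down to (9,0)
Step 16: at (9,0) — EXIT via bottom edge, pos 0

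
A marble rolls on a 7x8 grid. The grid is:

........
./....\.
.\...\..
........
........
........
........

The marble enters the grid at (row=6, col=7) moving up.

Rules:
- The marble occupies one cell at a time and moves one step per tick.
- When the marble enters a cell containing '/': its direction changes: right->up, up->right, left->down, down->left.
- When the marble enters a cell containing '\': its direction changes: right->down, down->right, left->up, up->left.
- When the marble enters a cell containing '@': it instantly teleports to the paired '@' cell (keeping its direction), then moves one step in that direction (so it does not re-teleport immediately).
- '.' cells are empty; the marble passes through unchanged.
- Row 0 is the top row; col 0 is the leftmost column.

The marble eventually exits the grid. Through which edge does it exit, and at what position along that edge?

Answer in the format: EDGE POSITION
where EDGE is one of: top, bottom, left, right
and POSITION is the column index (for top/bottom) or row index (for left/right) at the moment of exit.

Step 1: enter (6,7), '.' pass, move up to (5,7)
Step 2: enter (5,7), '.' pass, move up to (4,7)
Step 3: enter (4,7), '.' pass, move up to (3,7)
Step 4: enter (3,7), '.' pass, move up to (2,7)
Step 5: enter (2,7), '.' pass, move up to (1,7)
Step 6: enter (1,7), '.' pass, move up to (0,7)
Step 7: enter (0,7), '.' pass, move up to (-1,7)
Step 8: at (-1,7) — EXIT via top edge, pos 7

Answer: top 7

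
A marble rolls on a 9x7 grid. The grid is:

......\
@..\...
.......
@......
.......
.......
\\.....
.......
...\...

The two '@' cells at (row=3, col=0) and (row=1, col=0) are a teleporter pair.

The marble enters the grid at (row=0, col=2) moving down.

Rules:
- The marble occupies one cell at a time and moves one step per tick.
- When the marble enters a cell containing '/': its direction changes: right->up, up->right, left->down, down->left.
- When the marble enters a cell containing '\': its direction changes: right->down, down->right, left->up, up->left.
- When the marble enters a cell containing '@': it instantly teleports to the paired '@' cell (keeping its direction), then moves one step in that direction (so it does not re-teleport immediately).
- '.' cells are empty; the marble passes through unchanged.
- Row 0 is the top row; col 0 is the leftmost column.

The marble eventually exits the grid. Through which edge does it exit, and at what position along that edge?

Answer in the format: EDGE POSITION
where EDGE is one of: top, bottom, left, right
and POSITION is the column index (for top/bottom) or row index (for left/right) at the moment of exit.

Step 1: enter (0,2), '.' pass, move down to (1,2)
Step 2: enter (1,2), '.' pass, move down to (2,2)
Step 3: enter (2,2), '.' pass, move down to (3,2)
Step 4: enter (3,2), '.' pass, move down to (4,2)
Step 5: enter (4,2), '.' pass, move down to (5,2)
Step 6: enter (5,2), '.' pass, move down to (6,2)
Step 7: enter (6,2), '.' pass, move down to (7,2)
Step 8: enter (7,2), '.' pass, move down to (8,2)
Step 9: enter (8,2), '.' pass, move down to (9,2)
Step 10: at (9,2) — EXIT via bottom edge, pos 2

Answer: bottom 2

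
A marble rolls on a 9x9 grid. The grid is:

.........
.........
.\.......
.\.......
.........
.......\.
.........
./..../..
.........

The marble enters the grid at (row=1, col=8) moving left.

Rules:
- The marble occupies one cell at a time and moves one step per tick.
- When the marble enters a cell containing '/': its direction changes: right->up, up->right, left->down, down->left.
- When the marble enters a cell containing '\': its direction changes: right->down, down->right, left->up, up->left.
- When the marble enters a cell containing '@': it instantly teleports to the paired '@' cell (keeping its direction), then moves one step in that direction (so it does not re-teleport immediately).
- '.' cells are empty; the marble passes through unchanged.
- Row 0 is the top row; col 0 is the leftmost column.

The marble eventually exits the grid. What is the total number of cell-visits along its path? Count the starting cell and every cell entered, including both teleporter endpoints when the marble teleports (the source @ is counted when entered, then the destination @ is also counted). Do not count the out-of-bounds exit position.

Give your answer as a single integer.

Step 1: enter (1,8), '.' pass, move left to (1,7)
Step 2: enter (1,7), '.' pass, move left to (1,6)
Step 3: enter (1,6), '.' pass, move left to (1,5)
Step 4: enter (1,5), '.' pass, move left to (1,4)
Step 5: enter (1,4), '.' pass, move left to (1,3)
Step 6: enter (1,3), '.' pass, move left to (1,2)
Step 7: enter (1,2), '.' pass, move left to (1,1)
Step 8: enter (1,1), '.' pass, move left to (1,0)
Step 9: enter (1,0), '.' pass, move left to (1,-1)
Step 10: at (1,-1) — EXIT via left edge, pos 1
Path length (cell visits): 9

Answer: 9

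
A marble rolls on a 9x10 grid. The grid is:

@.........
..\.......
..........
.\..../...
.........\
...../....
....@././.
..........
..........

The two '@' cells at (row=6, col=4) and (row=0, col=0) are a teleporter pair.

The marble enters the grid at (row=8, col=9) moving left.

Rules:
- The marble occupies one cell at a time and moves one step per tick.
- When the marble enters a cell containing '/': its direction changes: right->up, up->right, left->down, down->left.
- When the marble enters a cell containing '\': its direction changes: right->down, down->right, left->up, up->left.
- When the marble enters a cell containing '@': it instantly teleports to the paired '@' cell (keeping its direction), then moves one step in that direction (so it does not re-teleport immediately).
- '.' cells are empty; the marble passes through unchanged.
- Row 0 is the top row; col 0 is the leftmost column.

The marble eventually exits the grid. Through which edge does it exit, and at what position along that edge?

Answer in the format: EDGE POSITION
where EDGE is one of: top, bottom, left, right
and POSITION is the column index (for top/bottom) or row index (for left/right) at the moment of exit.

Answer: left 8

Derivation:
Step 1: enter (8,9), '.' pass, move left to (8,8)
Step 2: enter (8,8), '.' pass, move left to (8,7)
Step 3: enter (8,7), '.' pass, move left to (8,6)
Step 4: enter (8,6), '.' pass, move left to (8,5)
Step 5: enter (8,5), '.' pass, move left to (8,4)
Step 6: enter (8,4), '.' pass, move left to (8,3)
Step 7: enter (8,3), '.' pass, move left to (8,2)
Step 8: enter (8,2), '.' pass, move left to (8,1)
Step 9: enter (8,1), '.' pass, move left to (8,0)
Step 10: enter (8,0), '.' pass, move left to (8,-1)
Step 11: at (8,-1) — EXIT via left edge, pos 8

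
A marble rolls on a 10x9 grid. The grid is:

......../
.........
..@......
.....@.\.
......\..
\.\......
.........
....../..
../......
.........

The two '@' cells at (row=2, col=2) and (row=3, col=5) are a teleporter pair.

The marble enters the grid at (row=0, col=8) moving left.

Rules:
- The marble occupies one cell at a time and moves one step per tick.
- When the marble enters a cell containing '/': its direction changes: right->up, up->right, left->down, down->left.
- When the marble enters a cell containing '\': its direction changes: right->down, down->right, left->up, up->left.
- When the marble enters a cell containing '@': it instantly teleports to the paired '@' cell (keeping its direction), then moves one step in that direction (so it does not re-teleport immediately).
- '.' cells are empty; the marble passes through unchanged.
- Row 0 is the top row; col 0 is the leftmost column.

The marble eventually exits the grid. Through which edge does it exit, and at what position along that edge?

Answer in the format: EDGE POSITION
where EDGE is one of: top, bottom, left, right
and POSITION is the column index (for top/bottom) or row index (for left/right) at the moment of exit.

Step 1: enter (0,8), '/' deflects left->down, move down to (1,8)
Step 2: enter (1,8), '.' pass, move down to (2,8)
Step 3: enter (2,8), '.' pass, move down to (3,8)
Step 4: enter (3,8), '.' pass, move down to (4,8)
Step 5: enter (4,8), '.' pass, move down to (5,8)
Step 6: enter (5,8), '.' pass, move down to (6,8)
Step 7: enter (6,8), '.' pass, move down to (7,8)
Step 8: enter (7,8), '.' pass, move down to (8,8)
Step 9: enter (8,8), '.' pass, move down to (9,8)
Step 10: enter (9,8), '.' pass, move down to (10,8)
Step 11: at (10,8) — EXIT via bottom edge, pos 8

Answer: bottom 8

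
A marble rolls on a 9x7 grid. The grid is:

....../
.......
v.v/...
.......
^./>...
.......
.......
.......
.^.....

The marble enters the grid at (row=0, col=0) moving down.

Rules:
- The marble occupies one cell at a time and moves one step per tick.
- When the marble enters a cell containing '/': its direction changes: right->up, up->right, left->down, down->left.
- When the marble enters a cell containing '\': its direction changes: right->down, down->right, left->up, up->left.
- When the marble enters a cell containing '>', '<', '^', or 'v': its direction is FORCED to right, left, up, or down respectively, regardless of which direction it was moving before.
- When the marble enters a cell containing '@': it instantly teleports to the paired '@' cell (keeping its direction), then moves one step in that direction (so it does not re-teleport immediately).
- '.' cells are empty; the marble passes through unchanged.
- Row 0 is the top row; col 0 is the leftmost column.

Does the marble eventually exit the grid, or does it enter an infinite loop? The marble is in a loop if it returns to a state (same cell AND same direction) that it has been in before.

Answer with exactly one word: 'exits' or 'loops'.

Answer: loops

Derivation:
Step 1: enter (0,0), '.' pass, move down to (1,0)
Step 2: enter (1,0), '.' pass, move down to (2,0)
Step 3: enter (2,0), 'v' forces down->down, move down to (3,0)
Step 4: enter (3,0), '.' pass, move down to (4,0)
Step 5: enter (4,0), '^' forces down->up, move up to (3,0)
Step 6: enter (3,0), '.' pass, move up to (2,0)
Step 7: enter (2,0), 'v' forces up->down, move down to (3,0)
Step 8: at (3,0) dir=down — LOOP DETECTED (seen before)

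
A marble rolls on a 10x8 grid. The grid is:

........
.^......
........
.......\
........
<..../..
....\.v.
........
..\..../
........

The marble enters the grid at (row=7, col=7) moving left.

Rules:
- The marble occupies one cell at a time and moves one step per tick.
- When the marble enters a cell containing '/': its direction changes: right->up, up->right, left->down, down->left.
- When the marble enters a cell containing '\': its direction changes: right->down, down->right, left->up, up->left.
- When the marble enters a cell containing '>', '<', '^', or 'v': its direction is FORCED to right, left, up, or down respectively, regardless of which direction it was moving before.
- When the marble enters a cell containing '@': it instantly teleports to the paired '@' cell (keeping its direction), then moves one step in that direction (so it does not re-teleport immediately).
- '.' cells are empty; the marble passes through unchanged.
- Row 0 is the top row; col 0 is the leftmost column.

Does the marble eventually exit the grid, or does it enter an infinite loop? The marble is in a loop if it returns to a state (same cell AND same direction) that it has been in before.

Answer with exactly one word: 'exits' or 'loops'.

Step 1: enter (7,7), '.' pass, move left to (7,6)
Step 2: enter (7,6), '.' pass, move left to (7,5)
Step 3: enter (7,5), '.' pass, move left to (7,4)
Step 4: enter (7,4), '.' pass, move left to (7,3)
Step 5: enter (7,3), '.' pass, move left to (7,2)
Step 6: enter (7,2), '.' pass, move left to (7,1)
Step 7: enter (7,1), '.' pass, move left to (7,0)
Step 8: enter (7,0), '.' pass, move left to (7,-1)
Step 9: at (7,-1) — EXIT via left edge, pos 7

Answer: exits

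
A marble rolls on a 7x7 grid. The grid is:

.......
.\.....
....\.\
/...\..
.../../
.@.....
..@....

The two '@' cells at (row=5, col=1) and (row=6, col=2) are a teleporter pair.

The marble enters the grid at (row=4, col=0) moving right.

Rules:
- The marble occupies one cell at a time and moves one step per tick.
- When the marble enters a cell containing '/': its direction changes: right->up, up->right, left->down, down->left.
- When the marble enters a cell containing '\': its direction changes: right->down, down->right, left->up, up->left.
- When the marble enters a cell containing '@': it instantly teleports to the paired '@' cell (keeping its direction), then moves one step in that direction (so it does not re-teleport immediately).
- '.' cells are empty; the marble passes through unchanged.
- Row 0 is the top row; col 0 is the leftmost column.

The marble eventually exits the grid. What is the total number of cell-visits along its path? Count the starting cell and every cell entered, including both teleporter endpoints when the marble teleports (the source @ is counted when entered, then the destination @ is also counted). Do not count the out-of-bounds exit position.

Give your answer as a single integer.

Step 1: enter (4,0), '.' pass, move right to (4,1)
Step 2: enter (4,1), '.' pass, move right to (4,2)
Step 3: enter (4,2), '.' pass, move right to (4,3)
Step 4: enter (4,3), '/' deflects right->up, move up to (3,3)
Step 5: enter (3,3), '.' pass, move up to (2,3)
Step 6: enter (2,3), '.' pass, move up to (1,3)
Step 7: enter (1,3), '.' pass, move up to (0,3)
Step 8: enter (0,3), '.' pass, move up to (-1,3)
Step 9: at (-1,3) — EXIT via top edge, pos 3
Path length (cell visits): 8

Answer: 8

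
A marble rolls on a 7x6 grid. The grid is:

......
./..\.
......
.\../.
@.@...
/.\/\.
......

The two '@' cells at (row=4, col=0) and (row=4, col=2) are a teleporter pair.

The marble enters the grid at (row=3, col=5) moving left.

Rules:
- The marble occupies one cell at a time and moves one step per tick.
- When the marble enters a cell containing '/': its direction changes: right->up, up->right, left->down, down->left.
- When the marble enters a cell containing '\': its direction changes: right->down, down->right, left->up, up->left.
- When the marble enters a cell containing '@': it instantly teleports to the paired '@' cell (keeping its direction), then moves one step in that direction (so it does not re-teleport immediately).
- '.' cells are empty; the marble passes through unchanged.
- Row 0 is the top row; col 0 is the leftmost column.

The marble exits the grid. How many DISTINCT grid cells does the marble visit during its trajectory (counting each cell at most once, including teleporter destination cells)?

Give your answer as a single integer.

Answer: 5

Derivation:
Step 1: enter (3,5), '.' pass, move left to (3,4)
Step 2: enter (3,4), '/' deflects left->down, move down to (4,4)
Step 3: enter (4,4), '.' pass, move down to (5,4)
Step 4: enter (5,4), '\' deflects down->right, move right to (5,5)
Step 5: enter (5,5), '.' pass, move right to (5,6)
Step 6: at (5,6) — EXIT via right edge, pos 5
Distinct cells visited: 5 (path length 5)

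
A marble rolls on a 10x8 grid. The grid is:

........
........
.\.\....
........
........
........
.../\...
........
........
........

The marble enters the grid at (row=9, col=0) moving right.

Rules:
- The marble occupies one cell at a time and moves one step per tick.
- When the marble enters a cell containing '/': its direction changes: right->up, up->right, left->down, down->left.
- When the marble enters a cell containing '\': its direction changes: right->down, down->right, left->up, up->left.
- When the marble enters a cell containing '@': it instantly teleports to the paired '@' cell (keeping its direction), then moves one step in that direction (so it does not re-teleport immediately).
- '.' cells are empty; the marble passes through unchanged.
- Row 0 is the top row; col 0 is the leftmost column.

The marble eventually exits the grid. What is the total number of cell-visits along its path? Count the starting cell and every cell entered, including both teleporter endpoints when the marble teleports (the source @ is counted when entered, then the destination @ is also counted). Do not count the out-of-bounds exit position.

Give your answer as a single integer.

Answer: 8

Derivation:
Step 1: enter (9,0), '.' pass, move right to (9,1)
Step 2: enter (9,1), '.' pass, move right to (9,2)
Step 3: enter (9,2), '.' pass, move right to (9,3)
Step 4: enter (9,3), '.' pass, move right to (9,4)
Step 5: enter (9,4), '.' pass, move right to (9,5)
Step 6: enter (9,5), '.' pass, move right to (9,6)
Step 7: enter (9,6), '.' pass, move right to (9,7)
Step 8: enter (9,7), '.' pass, move right to (9,8)
Step 9: at (9,8) — EXIT via right edge, pos 9
Path length (cell visits): 8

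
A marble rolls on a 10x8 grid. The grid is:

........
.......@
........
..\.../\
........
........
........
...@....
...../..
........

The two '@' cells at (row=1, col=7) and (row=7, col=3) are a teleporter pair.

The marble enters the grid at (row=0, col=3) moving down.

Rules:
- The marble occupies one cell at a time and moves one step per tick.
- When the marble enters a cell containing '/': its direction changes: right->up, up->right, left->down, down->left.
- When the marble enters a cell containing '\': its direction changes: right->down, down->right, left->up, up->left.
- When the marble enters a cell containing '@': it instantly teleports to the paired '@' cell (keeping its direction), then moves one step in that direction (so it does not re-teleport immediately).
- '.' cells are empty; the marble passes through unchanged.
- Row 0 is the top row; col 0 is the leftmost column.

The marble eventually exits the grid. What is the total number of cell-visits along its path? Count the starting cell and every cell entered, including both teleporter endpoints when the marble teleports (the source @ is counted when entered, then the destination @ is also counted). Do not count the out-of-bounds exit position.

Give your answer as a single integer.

Step 1: enter (0,3), '.' pass, move down to (1,3)
Step 2: enter (1,3), '.' pass, move down to (2,3)
Step 3: enter (2,3), '.' pass, move down to (3,3)
Step 4: enter (3,3), '.' pass, move down to (4,3)
Step 5: enter (4,3), '.' pass, move down to (5,3)
Step 6: enter (5,3), '.' pass, move down to (6,3)
Step 7: enter (6,3), '.' pass, move down to (7,3)
Step 8: enter (7,3), '@' teleport (7,3)->(1,7), also enter (1,7), move down to (2,7)
Step 9: enter (2,7), '.' pass, move down to (3,7)
Step 10: enter (3,7), '\' deflects down->right, move right to (3,8)
Step 11: at (3,8) — EXIT via right edge, pos 3
Path length (cell visits): 11

Answer: 11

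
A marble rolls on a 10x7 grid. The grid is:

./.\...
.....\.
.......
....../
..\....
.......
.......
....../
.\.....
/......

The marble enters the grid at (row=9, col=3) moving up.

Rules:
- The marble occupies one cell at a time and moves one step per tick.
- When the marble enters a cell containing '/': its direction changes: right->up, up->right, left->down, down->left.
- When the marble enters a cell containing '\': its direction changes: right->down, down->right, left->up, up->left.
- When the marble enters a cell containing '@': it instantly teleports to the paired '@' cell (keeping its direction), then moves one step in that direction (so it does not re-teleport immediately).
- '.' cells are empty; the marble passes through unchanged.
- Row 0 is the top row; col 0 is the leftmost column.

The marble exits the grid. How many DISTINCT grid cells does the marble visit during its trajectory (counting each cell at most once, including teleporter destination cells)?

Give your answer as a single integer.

Answer: 24

Derivation:
Step 1: enter (9,3), '.' pass, move up to (8,3)
Step 2: enter (8,3), '.' pass, move up to (7,3)
Step 3: enter (7,3), '.' pass, move up to (6,3)
Step 4: enter (6,3), '.' pass, move up to (5,3)
Step 5: enter (5,3), '.' pass, move up to (4,3)
Step 6: enter (4,3), '.' pass, move up to (3,3)
Step 7: enter (3,3), '.' pass, move up to (2,3)
Step 8: enter (2,3), '.' pass, move up to (1,3)
Step 9: enter (1,3), '.' pass, move up to (0,3)
Step 10: enter (0,3), '\' deflects up->left, move left to (0,2)
Step 11: enter (0,2), '.' pass, move left to (0,1)
Step 12: enter (0,1), '/' deflects left->down, move down to (1,1)
Step 13: enter (1,1), '.' pass, move down to (2,1)
Step 14: enter (2,1), '.' pass, move down to (3,1)
Step 15: enter (3,1), '.' pass, move down to (4,1)
Step 16: enter (4,1), '.' pass, move down to (5,1)
Step 17: enter (5,1), '.' pass, move down to (6,1)
Step 18: enter (6,1), '.' pass, move down to (7,1)
Step 19: enter (7,1), '.' pass, move down to (8,1)
Step 20: enter (8,1), '\' deflects down->right, move right to (8,2)
Step 21: enter (8,2), '.' pass, move right to (8,3)
Step 22: enter (8,3), '.' pass, move right to (8,4)
Step 23: enter (8,4), '.' pass, move right to (8,5)
Step 24: enter (8,5), '.' pass, move right to (8,6)
Step 25: enter (8,6), '.' pass, move right to (8,7)
Step 26: at (8,7) — EXIT via right edge, pos 8
Distinct cells visited: 24 (path length 25)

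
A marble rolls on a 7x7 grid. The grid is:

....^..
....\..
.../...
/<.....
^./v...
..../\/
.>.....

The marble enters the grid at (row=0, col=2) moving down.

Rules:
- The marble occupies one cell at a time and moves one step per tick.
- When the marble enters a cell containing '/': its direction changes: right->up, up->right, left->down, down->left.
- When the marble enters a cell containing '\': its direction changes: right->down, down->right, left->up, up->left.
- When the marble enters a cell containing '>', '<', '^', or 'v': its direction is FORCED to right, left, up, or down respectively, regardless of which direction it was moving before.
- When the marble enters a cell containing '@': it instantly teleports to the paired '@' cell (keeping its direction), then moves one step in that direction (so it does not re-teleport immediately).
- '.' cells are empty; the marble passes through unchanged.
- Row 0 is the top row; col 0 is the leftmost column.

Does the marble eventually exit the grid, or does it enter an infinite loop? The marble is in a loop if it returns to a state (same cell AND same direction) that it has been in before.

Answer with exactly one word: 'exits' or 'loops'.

Answer: loops

Derivation:
Step 1: enter (0,2), '.' pass, move down to (1,2)
Step 2: enter (1,2), '.' pass, move down to (2,2)
Step 3: enter (2,2), '.' pass, move down to (3,2)
Step 4: enter (3,2), '.' pass, move down to (4,2)
Step 5: enter (4,2), '/' deflects down->left, move left to (4,1)
Step 6: enter (4,1), '.' pass, move left to (4,0)
Step 7: enter (4,0), '^' forces left->up, move up to (3,0)
Step 8: enter (3,0), '/' deflects up->right, move right to (3,1)
Step 9: enter (3,1), '<' forces right->left, move left to (3,0)
Step 10: enter (3,0), '/' deflects left->down, move down to (4,0)
Step 11: enter (4,0), '^' forces down->up, move up to (3,0)
Step 12: at (3,0) dir=up — LOOP DETECTED (seen before)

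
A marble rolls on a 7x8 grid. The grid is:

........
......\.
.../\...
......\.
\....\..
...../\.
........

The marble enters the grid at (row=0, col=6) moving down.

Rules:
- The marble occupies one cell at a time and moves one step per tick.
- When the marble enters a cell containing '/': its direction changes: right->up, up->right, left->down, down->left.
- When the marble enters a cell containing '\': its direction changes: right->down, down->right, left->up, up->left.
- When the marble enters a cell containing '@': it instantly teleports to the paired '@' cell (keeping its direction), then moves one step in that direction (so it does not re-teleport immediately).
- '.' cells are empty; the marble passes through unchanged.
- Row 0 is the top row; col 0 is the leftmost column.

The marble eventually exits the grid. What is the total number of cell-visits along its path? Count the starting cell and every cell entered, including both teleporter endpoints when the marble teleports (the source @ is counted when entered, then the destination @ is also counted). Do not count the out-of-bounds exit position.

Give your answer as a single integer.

Step 1: enter (0,6), '.' pass, move down to (1,6)
Step 2: enter (1,6), '\' deflects down->right, move right to (1,7)
Step 3: enter (1,7), '.' pass, move right to (1,8)
Step 4: at (1,8) — EXIT via right edge, pos 1
Path length (cell visits): 3

Answer: 3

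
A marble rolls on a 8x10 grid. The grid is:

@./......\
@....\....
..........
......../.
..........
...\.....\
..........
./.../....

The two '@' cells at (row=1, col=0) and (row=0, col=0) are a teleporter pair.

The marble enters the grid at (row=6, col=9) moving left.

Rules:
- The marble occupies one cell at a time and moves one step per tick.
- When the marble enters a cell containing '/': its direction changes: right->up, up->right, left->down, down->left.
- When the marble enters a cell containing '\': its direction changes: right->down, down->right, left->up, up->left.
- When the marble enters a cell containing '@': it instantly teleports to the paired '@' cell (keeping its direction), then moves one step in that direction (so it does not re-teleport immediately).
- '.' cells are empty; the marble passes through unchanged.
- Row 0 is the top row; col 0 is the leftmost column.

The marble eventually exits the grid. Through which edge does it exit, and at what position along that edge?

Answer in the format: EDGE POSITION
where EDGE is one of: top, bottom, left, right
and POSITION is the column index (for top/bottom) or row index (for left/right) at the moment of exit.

Answer: left 6

Derivation:
Step 1: enter (6,9), '.' pass, move left to (6,8)
Step 2: enter (6,8), '.' pass, move left to (6,7)
Step 3: enter (6,7), '.' pass, move left to (6,6)
Step 4: enter (6,6), '.' pass, move left to (6,5)
Step 5: enter (6,5), '.' pass, move left to (6,4)
Step 6: enter (6,4), '.' pass, move left to (6,3)
Step 7: enter (6,3), '.' pass, move left to (6,2)
Step 8: enter (6,2), '.' pass, move left to (6,1)
Step 9: enter (6,1), '.' pass, move left to (6,0)
Step 10: enter (6,0), '.' pass, move left to (6,-1)
Step 11: at (6,-1) — EXIT via left edge, pos 6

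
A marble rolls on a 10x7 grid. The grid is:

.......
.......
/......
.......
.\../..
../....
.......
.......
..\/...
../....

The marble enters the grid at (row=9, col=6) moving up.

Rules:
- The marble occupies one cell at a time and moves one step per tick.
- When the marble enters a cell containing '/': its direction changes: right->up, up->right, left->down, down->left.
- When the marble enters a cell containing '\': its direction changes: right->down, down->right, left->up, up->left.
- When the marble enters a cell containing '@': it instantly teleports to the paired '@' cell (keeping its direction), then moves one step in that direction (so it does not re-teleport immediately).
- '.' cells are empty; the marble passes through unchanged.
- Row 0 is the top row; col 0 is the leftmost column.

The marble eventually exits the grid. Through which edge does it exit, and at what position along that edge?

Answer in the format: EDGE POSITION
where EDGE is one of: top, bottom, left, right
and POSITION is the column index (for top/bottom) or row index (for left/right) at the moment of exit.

Answer: top 6

Derivation:
Step 1: enter (9,6), '.' pass, move up to (8,6)
Step 2: enter (8,6), '.' pass, move up to (7,6)
Step 3: enter (7,6), '.' pass, move up to (6,6)
Step 4: enter (6,6), '.' pass, move up to (5,6)
Step 5: enter (5,6), '.' pass, move up to (4,6)
Step 6: enter (4,6), '.' pass, move up to (3,6)
Step 7: enter (3,6), '.' pass, move up to (2,6)
Step 8: enter (2,6), '.' pass, move up to (1,6)
Step 9: enter (1,6), '.' pass, move up to (0,6)
Step 10: enter (0,6), '.' pass, move up to (-1,6)
Step 11: at (-1,6) — EXIT via top edge, pos 6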